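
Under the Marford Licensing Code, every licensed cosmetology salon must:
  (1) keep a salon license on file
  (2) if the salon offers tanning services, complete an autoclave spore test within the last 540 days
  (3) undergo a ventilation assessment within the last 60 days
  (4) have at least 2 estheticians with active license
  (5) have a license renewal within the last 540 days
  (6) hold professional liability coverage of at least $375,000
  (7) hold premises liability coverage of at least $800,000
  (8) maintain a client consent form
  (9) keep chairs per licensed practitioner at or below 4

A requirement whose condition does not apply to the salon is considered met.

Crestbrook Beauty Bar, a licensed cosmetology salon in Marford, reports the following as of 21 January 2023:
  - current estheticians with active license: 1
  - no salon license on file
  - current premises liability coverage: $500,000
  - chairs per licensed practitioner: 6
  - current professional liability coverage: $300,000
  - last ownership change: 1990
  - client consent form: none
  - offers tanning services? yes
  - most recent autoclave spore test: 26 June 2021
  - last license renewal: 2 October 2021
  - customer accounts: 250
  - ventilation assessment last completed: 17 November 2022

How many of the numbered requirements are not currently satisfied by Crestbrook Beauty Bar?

8

1. salon license absent → not met
2. condition 'offers tanning services' holds; autoclave spore test 574 days ago vs limit 540 → not met
3. ventilation assessment 65 days ago vs limit 60 → not met
4. estheticians with active license 1 < 2 → not met
5. license renewal 476 days ago vs limit 540 → met
6. professional liability coverage $300,000 < $375,000 → not met
7. premises liability coverage $500,000 < $800,000 → not met
8. client consent form absent → not met
9. chairs per licensed practitioner 6 > 4 → not met
Not met: 8 of 9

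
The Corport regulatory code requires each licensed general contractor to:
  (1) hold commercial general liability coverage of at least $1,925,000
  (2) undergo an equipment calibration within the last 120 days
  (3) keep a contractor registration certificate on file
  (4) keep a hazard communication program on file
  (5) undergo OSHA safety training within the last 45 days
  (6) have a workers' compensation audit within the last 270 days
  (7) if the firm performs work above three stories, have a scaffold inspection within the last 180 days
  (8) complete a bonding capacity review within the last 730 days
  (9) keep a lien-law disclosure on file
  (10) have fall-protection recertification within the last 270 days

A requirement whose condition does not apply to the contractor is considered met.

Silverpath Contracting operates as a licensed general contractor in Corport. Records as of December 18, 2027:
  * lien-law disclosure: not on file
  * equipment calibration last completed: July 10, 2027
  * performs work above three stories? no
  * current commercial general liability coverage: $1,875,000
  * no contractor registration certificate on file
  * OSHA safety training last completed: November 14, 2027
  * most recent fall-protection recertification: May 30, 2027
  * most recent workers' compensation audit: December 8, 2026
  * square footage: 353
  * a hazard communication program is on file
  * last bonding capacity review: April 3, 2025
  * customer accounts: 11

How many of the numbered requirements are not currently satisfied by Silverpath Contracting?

1. commercial general liability coverage $1,875,000 < $1,925,000 → not met
2. equipment calibration 161 days ago vs limit 120 → not met
3. contractor registration certificate absent → not met
4. hazard communication program present → met
5. OSHA safety training 34 days ago vs limit 45 → met
6. workers' compensation audit 375 days ago vs limit 270 → not met
7. condition 'performs work above three stories' does not hold → requirement n/a → met
8. bonding capacity review 989 days ago vs limit 730 → not met
9. lien-law disclosure absent → not met
10. fall-protection recertification 202 days ago vs limit 270 → met
Not met: 6 of 10

6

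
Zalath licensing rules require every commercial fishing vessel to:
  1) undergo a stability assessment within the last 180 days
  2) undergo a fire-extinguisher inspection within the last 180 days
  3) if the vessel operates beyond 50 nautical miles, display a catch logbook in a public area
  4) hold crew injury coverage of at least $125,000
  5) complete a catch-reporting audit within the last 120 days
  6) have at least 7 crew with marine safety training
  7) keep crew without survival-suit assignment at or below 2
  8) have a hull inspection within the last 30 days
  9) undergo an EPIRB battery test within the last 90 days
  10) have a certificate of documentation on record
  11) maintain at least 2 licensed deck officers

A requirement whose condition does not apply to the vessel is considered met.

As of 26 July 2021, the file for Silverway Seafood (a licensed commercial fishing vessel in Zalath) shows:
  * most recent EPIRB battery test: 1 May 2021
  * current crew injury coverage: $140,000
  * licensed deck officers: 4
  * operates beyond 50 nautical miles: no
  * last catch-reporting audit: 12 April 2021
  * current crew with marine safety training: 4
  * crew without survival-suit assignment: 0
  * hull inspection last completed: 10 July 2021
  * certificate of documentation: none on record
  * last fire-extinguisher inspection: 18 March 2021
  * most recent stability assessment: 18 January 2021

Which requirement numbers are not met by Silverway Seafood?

1. stability assessment 189 days ago vs limit 180 → not met
2. fire-extinguisher inspection 130 days ago vs limit 180 → met
3. condition 'operates beyond 50 nautical miles' does not hold → requirement n/a → met
4. crew injury coverage $140,000 ≥ $125,000 → met
5. catch-reporting audit 105 days ago vs limit 120 → met
6. crew with marine safety training 4 < 7 → not met
7. crew without survival-suit assignment 0 ≤ 2 → met
8. hull inspection 16 days ago vs limit 30 → met
9. EPIRB battery test 86 days ago vs limit 90 → met
10. certificate of documentation absent → not met
11. licensed deck officers 4 ≥ 2 → met
Not met: 1, 6, 10

1, 6, 10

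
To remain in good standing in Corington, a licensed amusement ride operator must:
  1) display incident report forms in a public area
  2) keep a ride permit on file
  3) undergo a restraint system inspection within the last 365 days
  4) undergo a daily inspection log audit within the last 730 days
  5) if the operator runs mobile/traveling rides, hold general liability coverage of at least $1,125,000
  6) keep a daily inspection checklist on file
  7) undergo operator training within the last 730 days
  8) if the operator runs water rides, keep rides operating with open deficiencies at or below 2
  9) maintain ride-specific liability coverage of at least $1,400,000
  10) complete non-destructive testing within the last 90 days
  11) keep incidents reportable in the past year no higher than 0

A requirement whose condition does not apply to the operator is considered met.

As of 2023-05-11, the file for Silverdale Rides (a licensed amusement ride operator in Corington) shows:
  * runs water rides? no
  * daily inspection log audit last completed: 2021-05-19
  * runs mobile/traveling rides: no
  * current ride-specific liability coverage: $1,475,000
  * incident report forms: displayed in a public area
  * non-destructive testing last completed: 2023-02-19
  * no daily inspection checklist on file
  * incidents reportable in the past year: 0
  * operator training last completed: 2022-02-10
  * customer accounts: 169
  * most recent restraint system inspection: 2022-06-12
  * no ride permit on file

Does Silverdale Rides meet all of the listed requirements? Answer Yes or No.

No

1. incident report forms present → met
2. ride permit absent → not met
3. restraint system inspection 333 days ago vs limit 365 → met
4. daily inspection log audit 722 days ago vs limit 730 → met
5. condition 'runs mobile/traveling rides' does not hold → requirement n/a → met
6. daily inspection checklist absent → not met
7. operator training 455 days ago vs limit 730 → met
8. condition 'runs water rides' does not hold → requirement n/a → met
9. ride-specific liability coverage $1,475,000 ≥ $1,400,000 → met
10. non-destructive testing 81 days ago vs limit 90 → met
11. incidents reportable in the past year 0 ≤ 0 → met
Not met: 2, 6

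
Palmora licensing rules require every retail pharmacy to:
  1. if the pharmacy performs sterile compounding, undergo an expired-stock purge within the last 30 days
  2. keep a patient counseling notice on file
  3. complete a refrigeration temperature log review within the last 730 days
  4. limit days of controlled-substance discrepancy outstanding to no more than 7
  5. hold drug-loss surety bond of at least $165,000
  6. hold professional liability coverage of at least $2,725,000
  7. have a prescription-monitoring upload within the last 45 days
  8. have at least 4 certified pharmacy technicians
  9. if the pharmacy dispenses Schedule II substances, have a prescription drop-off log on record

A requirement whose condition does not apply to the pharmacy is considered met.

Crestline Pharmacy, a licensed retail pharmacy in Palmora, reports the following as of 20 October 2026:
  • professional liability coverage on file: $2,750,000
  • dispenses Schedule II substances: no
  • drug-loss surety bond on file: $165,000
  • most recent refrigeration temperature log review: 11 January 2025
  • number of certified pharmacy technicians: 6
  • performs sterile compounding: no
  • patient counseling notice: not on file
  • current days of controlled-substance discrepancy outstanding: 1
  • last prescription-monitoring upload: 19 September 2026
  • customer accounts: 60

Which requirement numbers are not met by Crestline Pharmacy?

2

1. condition 'performs sterile compounding' does not hold → requirement n/a → met
2. patient counseling notice absent → not met
3. refrigeration temperature log review 647 days ago vs limit 730 → met
4. days of controlled-substance discrepancy outstanding 1 ≤ 7 → met
5. drug-loss surety bond $165,000 ≥ $165,000 → met
6. professional liability coverage $2,750,000 ≥ $2,725,000 → met
7. prescription-monitoring upload 31 days ago vs limit 45 → met
8. certified pharmacy technicians 6 ≥ 4 → met
9. condition 'dispenses Schedule II substances' does not hold → requirement n/a → met
Not met: 2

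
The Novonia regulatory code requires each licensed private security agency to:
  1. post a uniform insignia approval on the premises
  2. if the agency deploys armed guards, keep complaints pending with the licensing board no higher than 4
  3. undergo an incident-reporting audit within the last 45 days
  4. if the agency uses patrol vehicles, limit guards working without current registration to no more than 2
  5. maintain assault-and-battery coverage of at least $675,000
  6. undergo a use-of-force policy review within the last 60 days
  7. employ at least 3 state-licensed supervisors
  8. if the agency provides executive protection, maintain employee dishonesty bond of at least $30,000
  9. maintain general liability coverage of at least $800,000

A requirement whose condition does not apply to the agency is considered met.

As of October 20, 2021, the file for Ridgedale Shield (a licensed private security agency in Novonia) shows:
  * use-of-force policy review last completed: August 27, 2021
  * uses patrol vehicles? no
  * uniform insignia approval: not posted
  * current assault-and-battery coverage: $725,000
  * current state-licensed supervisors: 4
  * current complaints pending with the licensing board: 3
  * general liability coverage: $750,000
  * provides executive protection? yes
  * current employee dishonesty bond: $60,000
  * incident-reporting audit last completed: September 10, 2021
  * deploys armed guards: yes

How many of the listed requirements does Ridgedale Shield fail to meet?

2

1. uniform insignia approval absent → not met
2. condition 'deploys armed guards' holds; complaints pending with the licensing board 3 ≤ 4 → met
3. incident-reporting audit 40 days ago vs limit 45 → met
4. condition 'uses patrol vehicles' does not hold → requirement n/a → met
5. assault-and-battery coverage $725,000 ≥ $675,000 → met
6. use-of-force policy review 54 days ago vs limit 60 → met
7. state-licensed supervisors 4 ≥ 3 → met
8. condition 'provides executive protection' holds; employee dishonesty bond $60,000 ≥ $30,000 → met
9. general liability coverage $750,000 < $800,000 → not met
Not met: 2 of 9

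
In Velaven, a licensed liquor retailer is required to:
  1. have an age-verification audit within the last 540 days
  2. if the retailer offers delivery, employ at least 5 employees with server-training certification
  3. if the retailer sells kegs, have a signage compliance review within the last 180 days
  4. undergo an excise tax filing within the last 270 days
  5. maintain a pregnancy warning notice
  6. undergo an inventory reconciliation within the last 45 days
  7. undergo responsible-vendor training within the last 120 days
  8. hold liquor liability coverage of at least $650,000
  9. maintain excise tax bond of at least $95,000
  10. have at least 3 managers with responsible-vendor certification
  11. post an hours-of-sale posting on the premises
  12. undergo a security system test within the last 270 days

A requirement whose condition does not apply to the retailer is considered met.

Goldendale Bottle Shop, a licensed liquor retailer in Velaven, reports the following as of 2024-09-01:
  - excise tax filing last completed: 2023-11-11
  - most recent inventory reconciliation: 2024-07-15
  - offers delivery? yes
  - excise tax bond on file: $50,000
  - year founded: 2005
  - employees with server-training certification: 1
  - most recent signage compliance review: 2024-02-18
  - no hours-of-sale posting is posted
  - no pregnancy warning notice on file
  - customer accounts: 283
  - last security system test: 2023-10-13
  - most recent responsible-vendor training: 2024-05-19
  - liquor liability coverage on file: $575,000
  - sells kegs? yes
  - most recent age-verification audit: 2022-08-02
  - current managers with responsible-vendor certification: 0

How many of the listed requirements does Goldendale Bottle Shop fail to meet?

1. age-verification audit 761 days ago vs limit 540 → not met
2. condition 'offers delivery' holds; employees with server-training certification 1 < 5 → not met
3. condition 'sells kegs' holds; signage compliance review 196 days ago vs limit 180 → not met
4. excise tax filing 295 days ago vs limit 270 → not met
5. pregnancy warning notice absent → not met
6. inventory reconciliation 48 days ago vs limit 45 → not met
7. responsible-vendor training 105 days ago vs limit 120 → met
8. liquor liability coverage $575,000 < $650,000 → not met
9. excise tax bond $50,000 < $95,000 → not met
10. managers with responsible-vendor certification 0 < 3 → not met
11. hours-of-sale posting absent → not met
12. security system test 324 days ago vs limit 270 → not met
Not met: 11 of 12

11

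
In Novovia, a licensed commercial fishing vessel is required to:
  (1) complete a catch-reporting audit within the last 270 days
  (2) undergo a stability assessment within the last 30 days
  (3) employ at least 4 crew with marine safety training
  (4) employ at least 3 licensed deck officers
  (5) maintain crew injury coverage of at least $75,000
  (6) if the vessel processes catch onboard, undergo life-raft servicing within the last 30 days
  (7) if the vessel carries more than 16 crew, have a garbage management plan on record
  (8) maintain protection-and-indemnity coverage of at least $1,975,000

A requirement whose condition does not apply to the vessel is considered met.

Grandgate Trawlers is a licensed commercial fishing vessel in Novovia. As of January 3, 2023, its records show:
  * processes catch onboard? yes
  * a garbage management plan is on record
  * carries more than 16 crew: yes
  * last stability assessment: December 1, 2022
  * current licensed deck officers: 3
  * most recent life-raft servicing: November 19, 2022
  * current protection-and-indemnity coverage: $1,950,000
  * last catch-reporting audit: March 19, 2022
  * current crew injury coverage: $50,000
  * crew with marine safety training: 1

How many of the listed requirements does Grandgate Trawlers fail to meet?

6

1. catch-reporting audit 290 days ago vs limit 270 → not met
2. stability assessment 33 days ago vs limit 30 → not met
3. crew with marine safety training 1 < 4 → not met
4. licensed deck officers 3 ≥ 3 → met
5. crew injury coverage $50,000 < $75,000 → not met
6. condition 'processes catch onboard' holds; life-raft servicing 45 days ago vs limit 30 → not met
7. condition 'carries more than 16 crew' holds; garbage management plan present → met
8. protection-and-indemnity coverage $1,950,000 < $1,975,000 → not met
Not met: 6 of 8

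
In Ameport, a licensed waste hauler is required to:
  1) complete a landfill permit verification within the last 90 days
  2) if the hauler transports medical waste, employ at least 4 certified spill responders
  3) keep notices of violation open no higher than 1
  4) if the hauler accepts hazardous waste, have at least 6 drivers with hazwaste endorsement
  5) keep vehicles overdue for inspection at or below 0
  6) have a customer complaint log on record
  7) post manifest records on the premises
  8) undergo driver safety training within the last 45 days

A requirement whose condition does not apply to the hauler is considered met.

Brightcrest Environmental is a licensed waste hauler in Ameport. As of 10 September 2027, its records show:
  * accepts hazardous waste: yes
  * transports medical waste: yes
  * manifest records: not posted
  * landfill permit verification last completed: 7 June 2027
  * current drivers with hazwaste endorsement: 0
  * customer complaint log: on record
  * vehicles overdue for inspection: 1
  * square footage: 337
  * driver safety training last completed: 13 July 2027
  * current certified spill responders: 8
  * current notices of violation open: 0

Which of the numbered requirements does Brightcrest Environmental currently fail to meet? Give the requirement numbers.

1, 4, 5, 7, 8

1. landfill permit verification 95 days ago vs limit 90 → not met
2. condition 'transports medical waste' holds; certified spill responders 8 ≥ 4 → met
3. notices of violation open 0 ≤ 1 → met
4. condition 'accepts hazardous waste' holds; drivers with hazwaste endorsement 0 < 6 → not met
5. vehicles overdue for inspection 1 > 0 → not met
6. customer complaint log present → met
7. manifest records absent → not met
8. driver safety training 59 days ago vs limit 45 → not met
Not met: 1, 4, 5, 7, 8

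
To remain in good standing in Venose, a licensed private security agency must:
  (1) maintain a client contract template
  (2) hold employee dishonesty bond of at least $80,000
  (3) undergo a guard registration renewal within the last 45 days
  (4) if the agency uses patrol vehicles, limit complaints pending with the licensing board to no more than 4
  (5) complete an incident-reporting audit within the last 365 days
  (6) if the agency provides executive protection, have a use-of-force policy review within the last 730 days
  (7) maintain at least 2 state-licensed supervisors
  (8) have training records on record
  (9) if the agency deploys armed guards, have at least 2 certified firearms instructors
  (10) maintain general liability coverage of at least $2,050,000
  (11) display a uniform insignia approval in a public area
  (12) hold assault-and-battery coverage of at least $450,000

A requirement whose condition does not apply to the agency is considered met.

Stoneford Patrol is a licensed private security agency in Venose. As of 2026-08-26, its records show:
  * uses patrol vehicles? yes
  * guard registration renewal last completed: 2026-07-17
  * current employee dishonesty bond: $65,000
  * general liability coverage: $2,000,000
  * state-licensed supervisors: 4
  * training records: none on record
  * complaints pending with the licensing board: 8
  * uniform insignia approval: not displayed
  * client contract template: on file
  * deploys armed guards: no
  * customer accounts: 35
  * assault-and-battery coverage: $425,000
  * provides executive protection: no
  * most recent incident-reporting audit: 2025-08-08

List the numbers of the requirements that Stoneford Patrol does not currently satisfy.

1. client contract template present → met
2. employee dishonesty bond $65,000 < $80,000 → not met
3. guard registration renewal 40 days ago vs limit 45 → met
4. condition 'uses patrol vehicles' holds; complaints pending with the licensing board 8 > 4 → not met
5. incident-reporting audit 383 days ago vs limit 365 → not met
6. condition 'provides executive protection' does not hold → requirement n/a → met
7. state-licensed supervisors 4 ≥ 2 → met
8. training records absent → not met
9. condition 'deploys armed guards' does not hold → requirement n/a → met
10. general liability coverage $2,000,000 < $2,050,000 → not met
11. uniform insignia approval absent → not met
12. assault-and-battery coverage $425,000 < $450,000 → not met
Not met: 2, 4, 5, 8, 10, 11, 12

2, 4, 5, 8, 10, 11, 12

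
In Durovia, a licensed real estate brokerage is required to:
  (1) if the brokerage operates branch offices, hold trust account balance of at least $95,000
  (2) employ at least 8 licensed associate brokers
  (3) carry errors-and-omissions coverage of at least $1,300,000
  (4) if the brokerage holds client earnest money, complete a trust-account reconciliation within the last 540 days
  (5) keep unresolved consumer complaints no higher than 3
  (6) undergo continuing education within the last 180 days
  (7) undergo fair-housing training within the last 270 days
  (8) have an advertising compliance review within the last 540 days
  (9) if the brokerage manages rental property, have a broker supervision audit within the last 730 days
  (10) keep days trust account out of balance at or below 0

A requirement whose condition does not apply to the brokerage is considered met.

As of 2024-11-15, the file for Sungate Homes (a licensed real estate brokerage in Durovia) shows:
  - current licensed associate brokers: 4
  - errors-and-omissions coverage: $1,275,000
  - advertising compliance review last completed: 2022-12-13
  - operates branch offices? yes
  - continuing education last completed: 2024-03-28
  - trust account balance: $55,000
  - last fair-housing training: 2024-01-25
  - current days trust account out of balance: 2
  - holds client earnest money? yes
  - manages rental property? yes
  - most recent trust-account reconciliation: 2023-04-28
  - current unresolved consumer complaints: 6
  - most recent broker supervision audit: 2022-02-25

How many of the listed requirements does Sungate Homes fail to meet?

1. condition 'operates branch offices' holds; trust account balance $55,000 < $95,000 → not met
2. licensed associate brokers 4 < 8 → not met
3. errors-and-omissions coverage $1,275,000 < $1,300,000 → not met
4. condition 'holds client earnest money' holds; trust-account reconciliation 567 days ago vs limit 540 → not met
5. unresolved consumer complaints 6 > 3 → not met
6. continuing education 232 days ago vs limit 180 → not met
7. fair-housing training 295 days ago vs limit 270 → not met
8. advertising compliance review 703 days ago vs limit 540 → not met
9. condition 'manages rental property' holds; broker supervision audit 994 days ago vs limit 730 → not met
10. days trust account out of balance 2 > 0 → not met
Not met: 10 of 10

10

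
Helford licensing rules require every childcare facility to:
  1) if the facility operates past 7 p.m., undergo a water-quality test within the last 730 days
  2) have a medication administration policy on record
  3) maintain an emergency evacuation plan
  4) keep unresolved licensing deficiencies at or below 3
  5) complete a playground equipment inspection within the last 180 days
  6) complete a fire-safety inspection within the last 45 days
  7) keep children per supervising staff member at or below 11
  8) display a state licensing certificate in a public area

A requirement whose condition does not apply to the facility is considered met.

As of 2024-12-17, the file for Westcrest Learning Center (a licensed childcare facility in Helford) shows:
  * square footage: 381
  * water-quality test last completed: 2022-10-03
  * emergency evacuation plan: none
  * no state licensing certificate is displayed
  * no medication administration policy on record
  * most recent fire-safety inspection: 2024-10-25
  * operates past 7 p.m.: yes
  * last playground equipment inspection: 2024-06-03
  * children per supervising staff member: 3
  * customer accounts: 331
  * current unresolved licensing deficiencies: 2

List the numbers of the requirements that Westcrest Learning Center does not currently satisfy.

1. condition 'operates past 7 p.m.' holds; water-quality test 806 days ago vs limit 730 → not met
2. medication administration policy absent → not met
3. emergency evacuation plan absent → not met
4. unresolved licensing deficiencies 2 ≤ 3 → met
5. playground equipment inspection 197 days ago vs limit 180 → not met
6. fire-safety inspection 53 days ago vs limit 45 → not met
7. children per supervising staff member 3 ≤ 11 → met
8. state licensing certificate absent → not met
Not met: 1, 2, 3, 5, 6, 8

1, 2, 3, 5, 6, 8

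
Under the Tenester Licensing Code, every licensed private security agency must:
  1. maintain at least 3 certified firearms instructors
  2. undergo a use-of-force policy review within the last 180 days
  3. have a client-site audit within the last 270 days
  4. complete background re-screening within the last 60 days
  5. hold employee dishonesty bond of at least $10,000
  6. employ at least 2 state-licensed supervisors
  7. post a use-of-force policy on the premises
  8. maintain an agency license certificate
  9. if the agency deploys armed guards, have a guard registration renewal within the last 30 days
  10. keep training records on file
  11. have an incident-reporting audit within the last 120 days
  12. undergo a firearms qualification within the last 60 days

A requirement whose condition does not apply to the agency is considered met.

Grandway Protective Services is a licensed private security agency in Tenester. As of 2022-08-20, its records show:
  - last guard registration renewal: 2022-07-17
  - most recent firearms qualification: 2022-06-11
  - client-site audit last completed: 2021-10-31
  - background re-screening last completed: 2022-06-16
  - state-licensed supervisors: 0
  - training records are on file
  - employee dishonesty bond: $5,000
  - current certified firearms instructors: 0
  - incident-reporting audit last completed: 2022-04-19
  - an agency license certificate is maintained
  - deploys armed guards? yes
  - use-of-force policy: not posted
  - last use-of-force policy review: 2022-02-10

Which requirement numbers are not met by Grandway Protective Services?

1. certified firearms instructors 0 < 3 → not met
2. use-of-force policy review 191 days ago vs limit 180 → not met
3. client-site audit 293 days ago vs limit 270 → not met
4. background re-screening 65 days ago vs limit 60 → not met
5. employee dishonesty bond $5,000 < $10,000 → not met
6. state-licensed supervisors 0 < 2 → not met
7. use-of-force policy absent → not met
8. agency license certificate present → met
9. condition 'deploys armed guards' holds; guard registration renewal 34 days ago vs limit 30 → not met
10. training records present → met
11. incident-reporting audit 123 days ago vs limit 120 → not met
12. firearms qualification 70 days ago vs limit 60 → not met
Not met: 1, 2, 3, 4, 5, 6, 7, 9, 11, 12

1, 2, 3, 4, 5, 6, 7, 9, 11, 12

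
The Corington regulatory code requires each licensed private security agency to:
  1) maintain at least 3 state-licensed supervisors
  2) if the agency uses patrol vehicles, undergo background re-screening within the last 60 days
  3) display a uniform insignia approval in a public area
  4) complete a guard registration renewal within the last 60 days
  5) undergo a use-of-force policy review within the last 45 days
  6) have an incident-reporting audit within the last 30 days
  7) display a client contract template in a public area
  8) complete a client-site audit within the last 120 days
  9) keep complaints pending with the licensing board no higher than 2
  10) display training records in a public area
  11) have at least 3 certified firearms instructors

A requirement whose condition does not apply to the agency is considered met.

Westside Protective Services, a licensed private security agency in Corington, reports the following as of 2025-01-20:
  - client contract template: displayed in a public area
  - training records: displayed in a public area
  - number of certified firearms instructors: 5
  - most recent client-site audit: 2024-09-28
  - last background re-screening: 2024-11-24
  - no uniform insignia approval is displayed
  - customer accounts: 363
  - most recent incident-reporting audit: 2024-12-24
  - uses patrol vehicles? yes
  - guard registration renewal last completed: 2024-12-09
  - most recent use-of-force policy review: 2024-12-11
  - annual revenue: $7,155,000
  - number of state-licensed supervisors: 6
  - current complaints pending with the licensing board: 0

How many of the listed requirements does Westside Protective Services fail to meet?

1

1. state-licensed supervisors 6 ≥ 3 → met
2. condition 'uses patrol vehicles' holds; background re-screening 57 days ago vs limit 60 → met
3. uniform insignia approval absent → not met
4. guard registration renewal 42 days ago vs limit 60 → met
5. use-of-force policy review 40 days ago vs limit 45 → met
6. incident-reporting audit 27 days ago vs limit 30 → met
7. client contract template present → met
8. client-site audit 114 days ago vs limit 120 → met
9. complaints pending with the licensing board 0 ≤ 2 → met
10. training records present → met
11. certified firearms instructors 5 ≥ 3 → met
Not met: 1 of 11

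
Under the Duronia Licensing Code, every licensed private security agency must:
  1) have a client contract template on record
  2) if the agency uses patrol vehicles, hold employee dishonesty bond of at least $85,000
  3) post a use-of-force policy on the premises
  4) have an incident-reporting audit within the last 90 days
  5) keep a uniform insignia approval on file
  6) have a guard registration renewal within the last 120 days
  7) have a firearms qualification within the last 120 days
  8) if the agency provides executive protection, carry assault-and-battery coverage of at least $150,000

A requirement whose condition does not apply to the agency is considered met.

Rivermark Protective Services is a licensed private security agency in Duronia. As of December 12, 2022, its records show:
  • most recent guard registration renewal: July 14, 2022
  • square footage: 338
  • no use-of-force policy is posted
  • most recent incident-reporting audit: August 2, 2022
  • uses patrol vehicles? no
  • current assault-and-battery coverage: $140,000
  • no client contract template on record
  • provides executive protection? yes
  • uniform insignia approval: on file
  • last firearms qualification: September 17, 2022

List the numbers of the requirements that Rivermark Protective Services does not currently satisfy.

1. client contract template absent → not met
2. condition 'uses patrol vehicles' does not hold → requirement n/a → met
3. use-of-force policy absent → not met
4. incident-reporting audit 132 days ago vs limit 90 → not met
5. uniform insignia approval present → met
6. guard registration renewal 151 days ago vs limit 120 → not met
7. firearms qualification 86 days ago vs limit 120 → met
8. condition 'provides executive protection' holds; assault-and-battery coverage $140,000 < $150,000 → not met
Not met: 1, 3, 4, 6, 8

1, 3, 4, 6, 8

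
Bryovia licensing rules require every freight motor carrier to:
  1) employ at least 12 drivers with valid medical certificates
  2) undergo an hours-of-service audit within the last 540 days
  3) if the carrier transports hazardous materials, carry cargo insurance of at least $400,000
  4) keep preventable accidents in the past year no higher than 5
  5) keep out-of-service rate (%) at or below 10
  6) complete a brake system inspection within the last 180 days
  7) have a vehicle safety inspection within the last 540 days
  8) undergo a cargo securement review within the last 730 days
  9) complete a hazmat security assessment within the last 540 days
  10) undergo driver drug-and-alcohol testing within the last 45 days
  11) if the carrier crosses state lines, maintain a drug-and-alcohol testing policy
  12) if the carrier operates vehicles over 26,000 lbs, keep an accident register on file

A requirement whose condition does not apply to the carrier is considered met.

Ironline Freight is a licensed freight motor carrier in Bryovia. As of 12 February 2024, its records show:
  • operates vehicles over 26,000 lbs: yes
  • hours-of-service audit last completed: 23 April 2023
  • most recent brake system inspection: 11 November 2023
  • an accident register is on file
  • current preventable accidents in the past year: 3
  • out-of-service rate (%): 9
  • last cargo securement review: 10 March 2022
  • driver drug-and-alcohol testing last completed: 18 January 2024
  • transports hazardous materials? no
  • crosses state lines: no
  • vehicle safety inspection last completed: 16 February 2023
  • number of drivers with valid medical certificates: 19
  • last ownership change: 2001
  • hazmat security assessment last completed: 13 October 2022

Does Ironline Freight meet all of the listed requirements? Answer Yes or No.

1. drivers with valid medical certificates 19 ≥ 12 → met
2. hours-of-service audit 295 days ago vs limit 540 → met
3. condition 'transports hazardous materials' does not hold → requirement n/a → met
4. preventable accidents in the past year 3 ≤ 5 → met
5. out-of-service rate (%) 9 ≤ 10 → met
6. brake system inspection 93 days ago vs limit 180 → met
7. vehicle safety inspection 361 days ago vs limit 540 → met
8. cargo securement review 704 days ago vs limit 730 → met
9. hazmat security assessment 487 days ago vs limit 540 → met
10. driver drug-and-alcohol testing 25 days ago vs limit 45 → met
11. condition 'crosses state lines' does not hold → requirement n/a → met
12. condition 'operates vehicles over 26,000 lbs' holds; accident register present → met
All met.

Yes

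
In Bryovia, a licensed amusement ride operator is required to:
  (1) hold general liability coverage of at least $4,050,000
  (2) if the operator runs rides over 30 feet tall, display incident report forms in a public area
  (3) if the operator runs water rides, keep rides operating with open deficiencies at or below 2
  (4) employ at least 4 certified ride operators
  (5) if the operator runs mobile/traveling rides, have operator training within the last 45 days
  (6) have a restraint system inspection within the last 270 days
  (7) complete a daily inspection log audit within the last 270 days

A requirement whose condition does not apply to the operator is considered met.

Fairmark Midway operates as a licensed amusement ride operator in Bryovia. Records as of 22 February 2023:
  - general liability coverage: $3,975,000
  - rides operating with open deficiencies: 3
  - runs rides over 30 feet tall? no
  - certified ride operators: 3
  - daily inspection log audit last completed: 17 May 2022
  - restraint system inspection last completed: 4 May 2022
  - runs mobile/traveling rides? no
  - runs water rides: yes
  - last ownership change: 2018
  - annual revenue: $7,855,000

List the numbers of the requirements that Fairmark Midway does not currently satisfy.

1. general liability coverage $3,975,000 < $4,050,000 → not met
2. condition 'runs rides over 30 feet tall' does not hold → requirement n/a → met
3. condition 'runs water rides' holds; rides operating with open deficiencies 3 > 2 → not met
4. certified ride operators 3 < 4 → not met
5. condition 'runs mobile/traveling rides' does not hold → requirement n/a → met
6. restraint system inspection 294 days ago vs limit 270 → not met
7. daily inspection log audit 281 days ago vs limit 270 → not met
Not met: 1, 3, 4, 6, 7

1, 3, 4, 6, 7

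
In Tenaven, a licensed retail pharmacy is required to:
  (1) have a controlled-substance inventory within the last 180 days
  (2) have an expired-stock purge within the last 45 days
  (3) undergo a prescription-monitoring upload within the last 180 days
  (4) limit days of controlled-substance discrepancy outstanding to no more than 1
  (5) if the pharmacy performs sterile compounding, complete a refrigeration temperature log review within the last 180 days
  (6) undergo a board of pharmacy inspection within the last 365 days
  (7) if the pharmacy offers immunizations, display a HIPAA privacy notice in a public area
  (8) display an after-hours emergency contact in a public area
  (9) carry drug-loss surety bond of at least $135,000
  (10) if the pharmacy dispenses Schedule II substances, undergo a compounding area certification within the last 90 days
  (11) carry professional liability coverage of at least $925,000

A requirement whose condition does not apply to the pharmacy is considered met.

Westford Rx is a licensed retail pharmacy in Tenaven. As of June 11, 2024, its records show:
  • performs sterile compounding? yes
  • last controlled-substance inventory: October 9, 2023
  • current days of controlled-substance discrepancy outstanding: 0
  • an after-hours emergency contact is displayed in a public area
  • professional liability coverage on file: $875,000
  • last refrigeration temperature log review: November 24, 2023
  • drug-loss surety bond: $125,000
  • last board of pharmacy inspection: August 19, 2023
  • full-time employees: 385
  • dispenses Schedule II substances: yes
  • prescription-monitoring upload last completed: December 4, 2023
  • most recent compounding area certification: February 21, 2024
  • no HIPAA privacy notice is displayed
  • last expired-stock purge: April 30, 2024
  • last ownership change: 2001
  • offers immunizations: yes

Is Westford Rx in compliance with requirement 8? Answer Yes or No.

Yes

8. after-hours emergency contact present → met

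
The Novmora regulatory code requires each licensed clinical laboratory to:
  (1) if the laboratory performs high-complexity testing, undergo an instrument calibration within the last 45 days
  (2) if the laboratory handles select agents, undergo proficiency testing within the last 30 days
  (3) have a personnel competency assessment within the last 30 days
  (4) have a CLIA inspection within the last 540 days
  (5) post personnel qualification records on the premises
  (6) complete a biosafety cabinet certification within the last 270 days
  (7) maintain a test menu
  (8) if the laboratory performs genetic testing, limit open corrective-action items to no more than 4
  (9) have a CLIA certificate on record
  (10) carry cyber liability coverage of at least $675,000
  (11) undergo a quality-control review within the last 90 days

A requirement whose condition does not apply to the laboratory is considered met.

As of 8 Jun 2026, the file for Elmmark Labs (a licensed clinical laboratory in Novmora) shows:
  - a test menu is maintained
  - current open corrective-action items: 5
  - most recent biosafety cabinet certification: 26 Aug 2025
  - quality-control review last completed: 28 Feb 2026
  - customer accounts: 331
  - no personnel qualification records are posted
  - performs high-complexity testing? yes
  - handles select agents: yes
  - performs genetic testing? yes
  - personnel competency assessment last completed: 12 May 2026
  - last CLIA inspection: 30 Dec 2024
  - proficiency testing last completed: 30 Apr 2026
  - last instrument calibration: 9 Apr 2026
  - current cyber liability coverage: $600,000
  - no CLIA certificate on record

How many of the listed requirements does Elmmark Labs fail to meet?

8

1. condition 'performs high-complexity testing' holds; instrument calibration 60 days ago vs limit 45 → not met
2. condition 'handles select agents' holds; proficiency testing 39 days ago vs limit 30 → not met
3. personnel competency assessment 27 days ago vs limit 30 → met
4. CLIA inspection 525 days ago vs limit 540 → met
5. personnel qualification records absent → not met
6. biosafety cabinet certification 286 days ago vs limit 270 → not met
7. test menu present → met
8. condition 'performs genetic testing' holds; open corrective-action items 5 > 4 → not met
9. CLIA certificate absent → not met
10. cyber liability coverage $600,000 < $675,000 → not met
11. quality-control review 100 days ago vs limit 90 → not met
Not met: 8 of 11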